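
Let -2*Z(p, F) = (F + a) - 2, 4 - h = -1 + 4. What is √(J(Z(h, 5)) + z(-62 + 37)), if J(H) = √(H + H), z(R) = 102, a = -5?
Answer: √(102 + √2) ≈ 10.169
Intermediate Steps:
h = 1 (h = 4 - (-1 + 4) = 4 - 1*3 = 4 - 3 = 1)
Z(p, F) = 7/2 - F/2 (Z(p, F) = -((F - 5) - 2)/2 = -((-5 + F) - 2)/2 = -(-7 + F)/2 = 7/2 - F/2)
J(H) = √2*√H (J(H) = √(2*H) = √2*√H)
√(J(Z(h, 5)) + z(-62 + 37)) = √(√2*√(7/2 - ½*5) + 102) = √(√2*√(7/2 - 5/2) + 102) = √(√2*√1 + 102) = √(√2*1 + 102) = √(√2 + 102) = √(102 + √2)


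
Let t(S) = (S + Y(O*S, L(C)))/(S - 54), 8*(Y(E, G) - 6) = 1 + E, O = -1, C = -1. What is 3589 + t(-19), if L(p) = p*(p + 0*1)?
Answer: 524015/146 ≈ 3589.1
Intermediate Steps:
L(p) = p² (L(p) = p*(p + 0) = p*p = p²)
Y(E, G) = 49/8 + E/8 (Y(E, G) = 6 + (1 + E)/8 = 6 + (⅛ + E/8) = 49/8 + E/8)
t(S) = (49/8 + 7*S/8)/(-54 + S) (t(S) = (S + (49/8 + (-S)/8))/(S - 54) = (S + (49/8 - S/8))/(-54 + S) = (49/8 + 7*S/8)/(-54 + S))
3589 + t(-19) = 3589 + 7*(7 - 19)/(8*(-54 - 19)) = 3589 + (7/8)*(-12)/(-73) = 3589 + (7/8)*(-1/73)*(-12) = 3589 + 21/146 = 524015/146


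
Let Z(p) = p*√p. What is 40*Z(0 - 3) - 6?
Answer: -6 - 120*I*√3 ≈ -6.0 - 207.85*I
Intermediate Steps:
Z(p) = p^(3/2)
40*Z(0 - 3) - 6 = 40*(0 - 3)^(3/2) - 6 = 40*(-3)^(3/2) - 6 = 40*(-3*I*√3) - 6 = -120*I*√3 - 6 = -6 - 120*I*√3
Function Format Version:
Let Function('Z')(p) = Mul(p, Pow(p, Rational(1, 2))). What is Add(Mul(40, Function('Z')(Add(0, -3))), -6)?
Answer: Add(-6, Mul(-120, I, Pow(3, Rational(1, 2)))) ≈ Add(-6.0000, Mul(-207.85, I))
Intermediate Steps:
Function('Z')(p) = Pow(p, Rational(3, 2))
Add(Mul(40, Function('Z')(Add(0, -3))), -6) = Add(Mul(40, Pow(Add(0, -3), Rational(3, 2))), -6) = Add(Mul(40, Pow(-3, Rational(3, 2))), -6) = Add(Mul(40, Mul(-3, I, Pow(3, Rational(1, 2)))), -6) = Add(Mul(-120, I, Pow(3, Rational(1, 2))), -6) = Add(-6, Mul(-120, I, Pow(3, Rational(1, 2))))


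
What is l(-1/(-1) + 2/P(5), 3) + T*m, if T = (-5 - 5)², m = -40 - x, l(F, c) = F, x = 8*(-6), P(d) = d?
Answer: 4007/5 ≈ 801.40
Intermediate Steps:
x = -48
m = 8 (m = -40 - 1*(-48) = -40 + 48 = 8)
T = 100 (T = (-10)² = 100)
l(-1/(-1) + 2/P(5), 3) + T*m = (-1/(-1) + 2/5) + 100*8 = (-1*(-1) + 2*(⅕)) + 800 = (1 + ⅖) + 800 = 7/5 + 800 = 4007/5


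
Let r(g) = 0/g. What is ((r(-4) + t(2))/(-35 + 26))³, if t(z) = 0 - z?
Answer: 8/729 ≈ 0.010974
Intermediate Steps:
r(g) = 0
t(z) = -z
((r(-4) + t(2))/(-35 + 26))³ = ((0 - 1*2)/(-35 + 26))³ = ((0 - 2)/(-9))³ = (-2*(-⅑))³ = (2/9)³ = 8/729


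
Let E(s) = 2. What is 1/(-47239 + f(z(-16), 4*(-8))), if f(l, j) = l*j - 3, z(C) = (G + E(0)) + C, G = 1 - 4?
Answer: -1/46698 ≈ -2.1414e-5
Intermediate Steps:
G = -3
z(C) = -1 + C (z(C) = (-3 + 2) + C = -1 + C)
f(l, j) = -3 + j*l (f(l, j) = j*l - 3 = -3 + j*l)
1/(-47239 + f(z(-16), 4*(-8))) = 1/(-47239 + (-3 + (4*(-8))*(-1 - 16))) = 1/(-47239 + (-3 - 32*(-17))) = 1/(-47239 + (-3 + 544)) = 1/(-47239 + 541) = 1/(-46698) = -1/46698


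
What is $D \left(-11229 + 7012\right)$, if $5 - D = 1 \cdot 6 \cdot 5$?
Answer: $105425$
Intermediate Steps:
$D = -25$ ($D = 5 - 1 \cdot 6 \cdot 5 = 5 - 6 \cdot 5 = 5 - 30 = -25$)
$D \left(-11229 + 7012\right) = - 25 \left(-11229 + 7012\right) = \left(-25\right) \left(-4217\right) = 105425$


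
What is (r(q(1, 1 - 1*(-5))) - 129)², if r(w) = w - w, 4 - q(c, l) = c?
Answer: 16641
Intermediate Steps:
q(c, l) = 4 - c
r(w) = 0
(r(q(1, 1 - 1*(-5))) - 129)² = (0 - 129)² = (-129)² = 16641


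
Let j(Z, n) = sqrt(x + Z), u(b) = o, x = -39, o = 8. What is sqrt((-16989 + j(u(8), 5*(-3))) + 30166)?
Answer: sqrt(13177 + I*sqrt(31)) ≈ 114.79 + 0.0243*I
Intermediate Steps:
u(b) = 8
j(Z, n) = sqrt(-39 + Z)
sqrt((-16989 + j(u(8), 5*(-3))) + 30166) = sqrt((-16989 + sqrt(-39 + 8)) + 30166) = sqrt((-16989 + sqrt(-31)) + 30166) = sqrt((-16989 + I*sqrt(31)) + 30166) = sqrt(13177 + I*sqrt(31))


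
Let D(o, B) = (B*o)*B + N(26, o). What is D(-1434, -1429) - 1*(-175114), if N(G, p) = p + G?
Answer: -2928113088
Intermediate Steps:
N(G, p) = G + p
D(o, B) = 26 + o + o*B² (D(o, B) = (B*o)*B + (26 + o) = o*B² + (26 + o) = 26 + o + o*B²)
D(-1434, -1429) - 1*(-175114) = (26 - 1434 - 1434*(-1429)²) - 1*(-175114) = (26 - 1434 - 1434*2042041) + 175114 = (26 - 1434 - 2928286794) + 175114 = -2928288202 + 175114 = -2928113088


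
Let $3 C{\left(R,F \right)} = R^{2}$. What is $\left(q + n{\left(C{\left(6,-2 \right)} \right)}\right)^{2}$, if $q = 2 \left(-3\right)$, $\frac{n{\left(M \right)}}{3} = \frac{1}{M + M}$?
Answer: $\frac{2209}{64} \approx 34.516$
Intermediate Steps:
$C{\left(R,F \right)} = \frac{R^{2}}{3}$
$n{\left(M \right)} = \frac{3}{2 M}$ ($n{\left(M \right)} = \frac{3}{M + M} = \frac{3}{2 M}$)
$q = -6$
$\left(q + n{\left(C{\left(6,-2 \right)} \right)}\right)^{2} = \left(-6 + \frac{3}{2 \frac{6^{2}}{3}}\right)^{2} = \left(-6 + \frac{3}{2 \cdot \frac{1}{3} \cdot 36}\right)^{2} = \left(-6 + \frac{3}{2 \cdot 12}\right)^{2} = \left(-6 + \frac{3}{2} \cdot \frac{1}{12}\right)^{2} = \left(-6 + \frac{1}{8}\right)^{2} = \left(- \frac{47}{8}\right)^{2} = \frac{2209}{64}$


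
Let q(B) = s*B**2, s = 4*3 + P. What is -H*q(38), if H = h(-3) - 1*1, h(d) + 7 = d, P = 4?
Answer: 254144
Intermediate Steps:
h(d) = -7 + d
s = 16 (s = 4*3 + 4 = 12 + 4 = 16)
q(B) = 16*B**2
H = -11 (H = (-7 - 3) - 1*1 = -10 - 1 = -11)
-H*q(38) = -(-11)*16*38**2 = -(-11)*16*1444 = -(-11)*23104 = -1*(-254144) = 254144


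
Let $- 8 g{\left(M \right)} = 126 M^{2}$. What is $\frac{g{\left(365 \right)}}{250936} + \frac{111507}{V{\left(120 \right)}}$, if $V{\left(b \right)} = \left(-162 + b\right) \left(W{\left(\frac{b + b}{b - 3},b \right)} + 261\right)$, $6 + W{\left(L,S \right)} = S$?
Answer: $- \frac{5812309249}{376404000} \approx -15.442$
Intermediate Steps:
$W{\left(L,S \right)} = -6 + S$
$g{\left(M \right)} = - \frac{63 M^{2}}{4}$ ($g{\left(M \right)} = - \frac{126 M^{2}}{8} = - \frac{63 M^{2}}{4}$)
$V{\left(b \right)} = \left(-162 + b\right) \left(255 + b\right)$ ($V{\left(b \right)} = \left(-162 + b\right) \left(\left(-6 + b\right) + 261\right) = \left(-162 + b\right) \left(255 + b\right)$)
$\frac{g{\left(365 \right)}}{250936} + \frac{111507}{V{\left(120 \right)}} = \frac{\left(- \frac{63}{4}\right) 365^{2}}{250936} + \frac{111507}{-41310 + 120^{2} + 93 \cdot 120} = \left(- \frac{63}{4}\right) 133225 \cdot \frac{1}{250936} + \frac{111507}{-41310 + 14400 + 11160} = \left(- \frac{8393175}{4}\right) \frac{1}{250936} + \frac{111507}{-15750} = - \frac{1199025}{143392} + 111507 \left(- \frac{1}{15750}\right) = - \frac{1199025}{143392} - \frac{37169}{5250} = - \frac{5812309249}{376404000}$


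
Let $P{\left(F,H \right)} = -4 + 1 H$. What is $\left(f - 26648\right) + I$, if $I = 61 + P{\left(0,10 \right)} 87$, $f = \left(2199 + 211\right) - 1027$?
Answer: $-24682$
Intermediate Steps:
$f = 1383$ ($f = 2410 - 1027 = 1383$)
$P{\left(F,H \right)} = -4 + H$
$I = 583$ ($I = 61 + \left(-4 + 10\right) 87 = 61 + 6 \cdot 87 = 61 + 522 = 583$)
$\left(f - 26648\right) + I = \left(1383 - 26648\right) + 583 = -25265 + 583 = -24682$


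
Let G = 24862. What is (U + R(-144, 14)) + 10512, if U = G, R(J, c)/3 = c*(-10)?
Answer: 34954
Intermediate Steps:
R(J, c) = -30*c (R(J, c) = 3*(c*(-10)) = 3*(-10*c) = -30*c)
U = 24862
(U + R(-144, 14)) + 10512 = (24862 - 30*14) + 10512 = (24862 - 420) + 10512 = 24442 + 10512 = 34954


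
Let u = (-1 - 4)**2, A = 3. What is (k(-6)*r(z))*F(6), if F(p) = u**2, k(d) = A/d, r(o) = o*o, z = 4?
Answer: -5000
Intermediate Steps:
r(o) = o**2
u = 25 (u = (-5)**2 = 25)
k(d) = 3/d
F(p) = 625 (F(p) = 25**2 = 625)
(k(-6)*r(z))*F(6) = ((3/(-6))*4**2)*625 = ((3*(-1/6))*16)*625 = -1/2*16*625 = -8*625 = -5000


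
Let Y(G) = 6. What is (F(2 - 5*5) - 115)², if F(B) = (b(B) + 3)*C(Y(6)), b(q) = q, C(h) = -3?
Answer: 3025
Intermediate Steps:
F(B) = -9 - 3*B (F(B) = (B + 3)*(-3) = (3 + B)*(-3) = -9 - 3*B)
(F(2 - 5*5) - 115)² = ((-9 - 3*(2 - 5*5)) - 115)² = ((-9 - 3*(2 - 25)) - 115)² = ((-9 - 3*(-23)) - 115)² = ((-9 + 69) - 115)² = (60 - 115)² = (-55)² = 3025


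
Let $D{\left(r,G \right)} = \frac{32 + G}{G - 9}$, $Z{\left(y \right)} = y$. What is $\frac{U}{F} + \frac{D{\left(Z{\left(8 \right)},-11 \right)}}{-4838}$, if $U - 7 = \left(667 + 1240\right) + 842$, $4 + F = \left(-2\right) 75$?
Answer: $- \frac{133333663}{7450520} \approx -17.896$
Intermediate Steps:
$F = -154$ ($F = -4 - 150 = -154$)
$D{\left(r,G \right)} = \frac{32 + G}{-9 + G}$
$U = 2756$ ($U = 7 + \left(\left(667 + 1240\right) + 842\right) = 7 + \left(1907 + 842\right) = 7 + 2749 = 2756$)
$\frac{U}{F} + \frac{D{\left(Z{\left(8 \right)},-11 \right)}}{-4838} = \frac{2756}{-154} + \frac{\frac{1}{-9 - 11} \left(32 - 11\right)}{-4838} = 2756 \left(- \frac{1}{154}\right) + \frac{1}{-20} \cdot 21 \left(- \frac{1}{4838}\right) = - \frac{1378}{77} + \left(- \frac{1}{20}\right) 21 \left(- \frac{1}{4838}\right) = - \frac{1378}{77} - - \frac{21}{96760} = - \frac{1378}{77} + \frac{21}{96760} = - \frac{133333663}{7450520}$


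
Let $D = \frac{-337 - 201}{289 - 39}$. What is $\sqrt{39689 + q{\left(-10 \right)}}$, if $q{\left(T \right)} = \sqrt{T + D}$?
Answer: $\frac{\sqrt{992225 + 7 i \sqrt{155}}}{5} \approx 199.22 + 0.008749 i$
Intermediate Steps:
$D = - \frac{269}{125}$ ($D = - \frac{538}{250} = \left(-538\right) \frac{1}{250} = - \frac{269}{125} \approx -2.152$)
$q{\left(T \right)} = \sqrt{- \frac{269}{125} + T}$ ($q{\left(T \right)} = \sqrt{T - \frac{269}{125}} = \sqrt{- \frac{269}{125} + T}$)
$\sqrt{39689 + q{\left(-10 \right)}} = \sqrt{39689 + \frac{\sqrt{-1345 + 625 \left(-10\right)}}{25}} = \sqrt{39689 + \frac{\sqrt{-1345 - 6250}}{25}} = \sqrt{39689 + \frac{\sqrt{-7595}}{25}} = \sqrt{39689 + \frac{7 i \sqrt{155}}{25}}$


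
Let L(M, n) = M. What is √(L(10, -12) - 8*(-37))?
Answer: 3*√34 ≈ 17.493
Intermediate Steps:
√(L(10, -12) - 8*(-37)) = √(10 - 8*(-37)) = √(10 + 296) = √306 = 3*√34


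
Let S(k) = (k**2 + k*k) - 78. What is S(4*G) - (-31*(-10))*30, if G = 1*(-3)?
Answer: -9090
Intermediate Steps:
G = -3
S(k) = -78 + 2*k**2 (S(k) = (k**2 + k**2) - 78 = 2*k**2 - 78 = -78 + 2*k**2)
S(4*G) - (-31*(-10))*30 = (-78 + 2*(4*(-3))**2) - (-31*(-10))*30 = (-78 + 2*(-12)**2) - 310*30 = (-78 + 2*144) - 1*9300 = (-78 + 288) - 9300 = 210 - 9300 = -9090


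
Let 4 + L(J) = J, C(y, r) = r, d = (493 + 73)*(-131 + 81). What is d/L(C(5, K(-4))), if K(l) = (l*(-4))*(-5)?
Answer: 7075/21 ≈ 336.90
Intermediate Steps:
K(l) = 20*l (K(l) = -4*l*(-5) = 20*l)
d = -28300 (d = 566*(-50) = -28300)
L(J) = -4 + J
d/L(C(5, K(-4))) = -28300/(-4 + 20*(-4)) = -28300/(-4 - 80) = -28300/(-84) = -28300*(-1/84) = 7075/21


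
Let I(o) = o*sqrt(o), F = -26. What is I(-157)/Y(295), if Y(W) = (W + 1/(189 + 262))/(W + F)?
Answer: -19047083*I*sqrt(157)/133046 ≈ -1793.8*I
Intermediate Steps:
I(o) = o**(3/2)
Y(W) = (1/451 + W)/(-26 + W) (Y(W) = (W + 1/(189 + 262))/(W - 26) = (W + 1/451)/(-26 + W) = (1/451 + W)/(-26 + W))
I(-157)/Y(295) = (-157)**(3/2)/(((1/451 + 295)/(-26 + 295))) = (-157*I*sqrt(157))/(((133046/451)/269)) = (-157*I*sqrt(157))/(((1/269)*(133046/451))) = (-157*I*sqrt(157))/(133046/121319) = -157*I*sqrt(157)*(121319/133046) = -19047083*I*sqrt(157)/133046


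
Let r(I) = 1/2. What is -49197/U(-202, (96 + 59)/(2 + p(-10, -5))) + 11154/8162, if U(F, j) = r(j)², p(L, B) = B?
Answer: -73007841/371 ≈ -1.9679e+5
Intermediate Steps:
r(I) = ½
U(F, j) = ¼ (U(F, j) = (½)² = ¼)
-49197/U(-202, (96 + 59)/(2 + p(-10, -5))) + 11154/8162 = -49197/¼ + 11154/8162 = -49197*4 + 11154*(1/8162) = -196788 + 507/371 = -73007841/371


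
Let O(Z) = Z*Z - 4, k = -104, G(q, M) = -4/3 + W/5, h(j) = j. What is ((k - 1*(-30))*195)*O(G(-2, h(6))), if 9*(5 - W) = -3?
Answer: 850408/15 ≈ 56694.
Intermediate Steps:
W = 16/3 (W = 5 - ⅑*(-3) = 5 + ⅓ = 16/3 ≈ 5.3333)
G(q, M) = -4/15 (G(q, M) = -4/3 + (16/3)/5 = -4*⅓ + (16/3)*(⅕) = -4/3 + 16/15 = -4/15)
O(Z) = -4 + Z² (O(Z) = Z² - 4 = -4 + Z²)
((k - 1*(-30))*195)*O(G(-2, h(6))) = ((-104 - 1*(-30))*195)*(-4 + (-4/15)²) = ((-104 + 30)*195)*(-4 + 16/225) = -74*195*(-884/225) = -14430*(-884/225) = 850408/15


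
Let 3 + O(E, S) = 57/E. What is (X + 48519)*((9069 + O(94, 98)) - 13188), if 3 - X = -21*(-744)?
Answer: -6372523539/47 ≈ -1.3559e+8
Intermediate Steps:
X = -15621 (X = 3 - (-21)*(-744) = 3 - 1*15624 = 3 - 15624 = -15621)
O(E, S) = -3 + 57/E
(X + 48519)*((9069 + O(94, 98)) - 13188) = (-15621 + 48519)*((9069 + (-3 + 57/94)) - 13188) = 32898*((9069 + (-3 + 57*(1/94))) - 13188) = 32898*((9069 + (-3 + 57/94)) - 13188) = 32898*((9069 - 225/94) - 13188) = 32898*(852261/94 - 13188) = 32898*(-387411/94) = -6372523539/47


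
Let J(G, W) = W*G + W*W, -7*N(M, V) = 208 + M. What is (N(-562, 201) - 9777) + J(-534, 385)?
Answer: -469640/7 ≈ -67091.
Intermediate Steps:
N(M, V) = -208/7 - M/7 (N(M, V) = -(208 + M)/7 = -208/7 - M/7)
J(G, W) = W² + G*W (J(G, W) = G*W + W² = W² + G*W)
(N(-562, 201) - 9777) + J(-534, 385) = ((-208/7 - ⅐*(-562)) - 9777) + 385*(-534 + 385) = ((-208/7 + 562/7) - 9777) + 385*(-149) = (354/7 - 9777) - 57365 = -68085/7 - 57365 = -469640/7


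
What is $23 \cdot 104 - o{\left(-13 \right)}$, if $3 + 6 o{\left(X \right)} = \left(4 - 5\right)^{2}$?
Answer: $\frac{7177}{3} \approx 2392.3$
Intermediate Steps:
$o{\left(X \right)} = - \frac{1}{3}$ ($o{\left(X \right)} = - \frac{1}{2} + \frac{\left(4 - 5\right)^{2}}{6} = - \frac{1}{2} + \frac{\left(-1\right)^{2}}{6} = - \frac{1}{2} + \frac{1}{6} \cdot 1 = - \frac{1}{2} + \frac{1}{6} = - \frac{1}{3}$)
$23 \cdot 104 - o{\left(-13 \right)} = 23 \cdot 104 - - \frac{1}{3} = 2392 + \frac{1}{3} = \frac{7177}{3}$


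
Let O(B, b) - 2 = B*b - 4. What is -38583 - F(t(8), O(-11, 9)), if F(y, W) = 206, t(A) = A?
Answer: -38789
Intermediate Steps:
O(B, b) = -2 + B*b (O(B, b) = 2 + (B*b - 4) = 2 + (-4 + B*b) = -2 + B*b)
-38583 - F(t(8), O(-11, 9)) = -38583 - 1*206 = -38583 - 206 = -38789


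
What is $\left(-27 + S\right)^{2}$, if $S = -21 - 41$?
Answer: $7921$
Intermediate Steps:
$S = -62$
$\left(-27 + S\right)^{2} = \left(-27 - 62\right)^{2} = \left(-89\right)^{2} = 7921$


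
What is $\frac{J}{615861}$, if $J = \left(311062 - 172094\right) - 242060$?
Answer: $- \frac{34364}{205287} \approx -0.16739$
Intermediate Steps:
$J = -103092$ ($J = 138968 - 242060 = -103092$)
$\frac{J}{615861} = - \frac{103092}{615861} = \left(-103092\right) \frac{1}{615861} = - \frac{34364}{205287}$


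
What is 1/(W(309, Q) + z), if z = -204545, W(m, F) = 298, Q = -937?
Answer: -1/204247 ≈ -4.8960e-6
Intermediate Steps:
1/(W(309, Q) + z) = 1/(298 - 204545) = 1/(-204247) = -1/204247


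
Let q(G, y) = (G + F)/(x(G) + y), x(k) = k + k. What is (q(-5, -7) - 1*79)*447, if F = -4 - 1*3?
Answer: -594957/17 ≈ -34998.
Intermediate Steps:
F = -7 (F = -4 - 3 = -7)
x(k) = 2*k
q(G, y) = (-7 + G)/(y + 2*G) (q(G, y) = (G - 7)/(2*G + y) = (-7 + G)/(y + 2*G))
(q(-5, -7) - 1*79)*447 = ((-7 - 5)/(-7 + 2*(-5)) - 1*79)*447 = (-12/(-7 - 10) - 79)*447 = (-12/(-17) - 79)*447 = (-1/17*(-12) - 79)*447 = (12/17 - 79)*447 = -1331/17*447 = -594957/17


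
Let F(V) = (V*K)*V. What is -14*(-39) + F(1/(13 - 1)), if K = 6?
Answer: 13105/24 ≈ 546.04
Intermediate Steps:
F(V) = 6*V² (F(V) = (V*6)*V = (6*V)*V = 6*V²)
-14*(-39) + F(1/(13 - 1)) = -14*(-39) + 6*(1/(13 - 1))² = 546 + 6*(1/12)² = 546 + 6*(1/144) = 546 + 1/24 = 13105/24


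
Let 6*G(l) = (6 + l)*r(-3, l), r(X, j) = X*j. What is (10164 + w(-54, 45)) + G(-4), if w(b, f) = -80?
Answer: 10088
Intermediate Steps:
G(l) = -l*(6 + l)/2 (G(l) = ((6 + l)*(-3*l))/6 = (-3*l*(6 + l))/6 = -l*(6 + l)/2)
(10164 + w(-54, 45)) + G(-4) = (10164 - 80) - 1/2*(-4)*(6 - 4) = 10084 - 1/2*(-4)*2 = 10084 + 4 = 10088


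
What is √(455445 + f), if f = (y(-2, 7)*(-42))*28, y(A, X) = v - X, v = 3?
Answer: √460149 ≈ 678.34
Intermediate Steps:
y(A, X) = 3 - X
f = 4704 (f = ((3 - 1*7)*(-42))*28 = ((3 - 7)*(-42))*28 = -4*(-42)*28 = 168*28 = 4704)
√(455445 + f) = √(455445 + 4704) = √460149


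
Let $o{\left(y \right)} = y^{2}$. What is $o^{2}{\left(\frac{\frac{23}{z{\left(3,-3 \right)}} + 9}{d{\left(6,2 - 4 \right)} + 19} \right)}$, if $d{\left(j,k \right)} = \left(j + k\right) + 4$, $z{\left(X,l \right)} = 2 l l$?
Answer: $\frac{1171350625}{55788550416} \approx 0.020996$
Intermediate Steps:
$z{\left(X,l \right)} = 2 l^{2}$
$d{\left(j,k \right)} = 4 + j + k$
$o^{2}{\left(\frac{\frac{23}{z{\left(3,-3 \right)}} + 9}{d{\left(6,2 - 4 \right)} + 19} \right)} = \left(\left(\frac{\frac{23}{2 \left(-3\right)^{2}} + 9}{\left(4 + 6 + \left(2 - 4\right)\right) + 19}\right)^{2}\right)^{2} = \left(\left(\frac{\frac{23}{2 \cdot 9} + 9}{\left(4 + 6 + \left(2 - 4\right)\right) + 19}\right)^{2}\right)^{2} = \left(\left(\frac{\frac{23}{18} + 9}{\left(4 + 6 - 2\right) + 19}\right)^{2}\right)^{2} = \left(\left(\frac{23 \cdot \frac{1}{18} + 9}{8 + 19}\right)^{2}\right)^{2} = \left(\left(\frac{\frac{23}{18} + 9}{27}\right)^{2}\right)^{2} = \left(\left(\frac{185}{18} \cdot \frac{1}{27}\right)^{2}\right)^{2} = \left(\left(\frac{185}{486}\right)^{2}\right)^{2} = \left(\frac{34225}{236196}\right)^{2} = \frac{1171350625}{55788550416}$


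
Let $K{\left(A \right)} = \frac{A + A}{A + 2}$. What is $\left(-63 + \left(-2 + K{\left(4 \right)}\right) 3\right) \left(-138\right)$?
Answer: $8970$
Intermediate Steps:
$K{\left(A \right)} = \frac{2 A}{2 + A}$
$\left(-63 + \left(-2 + K{\left(4 \right)}\right) 3\right) \left(-138\right) = \left(-63 + \left(-2 + 2 \cdot 4 \frac{1}{2 + 4}\right) 3\right) \left(-138\right) = \left(-63 + \left(-2 + 2 \cdot 4 \cdot \frac{1}{6}\right) 3\right) \left(-138\right) = \left(-63 + \left(-2 + \frac{4}{3}\right) 3\right) \left(-138\right) = \left(-63 - 2\right) \left(-138\right) = \left(-65\right) \left(-138\right) = 8970$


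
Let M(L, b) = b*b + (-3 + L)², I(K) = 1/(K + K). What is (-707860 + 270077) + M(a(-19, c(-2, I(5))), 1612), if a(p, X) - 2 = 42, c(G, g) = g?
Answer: 2162442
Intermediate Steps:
I(K) = 1/(2*K)
a(p, X) = 44 (a(p, X) = 2 + 42 = 44)
M(L, b) = b² + (-3 + L)²
(-707860 + 270077) + M(a(-19, c(-2, I(5))), 1612) = (-707860 + 270077) + (1612² + (-3 + 44)²) = -437783 + (2598544 + 41²) = -437783 + (2598544 + 1681) = -437783 + 2600225 = 2162442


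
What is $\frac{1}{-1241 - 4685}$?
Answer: $- \frac{1}{5926} \approx -0.00016875$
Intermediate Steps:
$\frac{1}{-1241 - 4685} = \frac{1}{-5926} = - \frac{1}{5926}$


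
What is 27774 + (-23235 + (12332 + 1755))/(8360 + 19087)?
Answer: 762303830/27447 ≈ 27774.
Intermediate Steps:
27774 + (-23235 + (12332 + 1755))/(8360 + 19087) = 27774 + (-23235 + 14087)/27447 = 27774 - 9148*1/27447 = 27774 - 9148/27447 = 762303830/27447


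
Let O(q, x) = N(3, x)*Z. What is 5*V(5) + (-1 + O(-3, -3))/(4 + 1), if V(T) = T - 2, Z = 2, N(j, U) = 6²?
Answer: 146/5 ≈ 29.200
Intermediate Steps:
N(j, U) = 36
O(q, x) = 72 (O(q, x) = 36*2 = 72)
V(T) = -2 + T
5*V(5) + (-1 + O(-3, -3))/(4 + 1) = 5*(-2 + 5) + (-1 + 72)/(4 + 1) = 5*3 + 71/5 = 15 + 71*(⅕) = 15 + 71/5 = 146/5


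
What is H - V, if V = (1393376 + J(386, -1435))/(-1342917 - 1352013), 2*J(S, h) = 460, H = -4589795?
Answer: -6184587422872/1347465 ≈ -4.5898e+6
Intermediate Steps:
J(S, h) = 230 (J(S, h) = (½)*460 = 230)
V = -696803/1347465 (V = (1393376 + 230)/(-1342917 - 1352013) = 1393606/(-2694930) = 1393606*(-1/2694930) = -696803/1347465 ≈ -0.51712)
H - V = -4589795 - 1*(-696803/1347465) = -4589795 + 696803/1347465 = -6184587422872/1347465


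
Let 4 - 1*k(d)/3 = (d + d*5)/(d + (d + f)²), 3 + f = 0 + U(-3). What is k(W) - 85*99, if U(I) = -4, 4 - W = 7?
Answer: -815037/97 ≈ -8402.4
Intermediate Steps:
W = -3 (W = 4 - 1*7 = 4 - 7 = -3)
f = -7 (f = -3 + (0 - 4) = -3 - 4 = -7)
k(d) = 12 - 18*d/(d + (-7 + d)²) (k(d) = 12 - 3*(d + d*5)/(d + (d - 7)²) = 12 - 3*(d + 5*d)/(d + (-7 + d)²) = 12 - 3*6*d/(d + (-7 + d)²) = 12 - 18*d/(d + (-7 + d)²))
k(W) - 85*99 = 6*(-1*(-3) + 2*(-7 - 3)²)/(-3 + (-7 - 3)²) - 85*99 = 6*(3 + 2*(-10)²)/(-3 + (-10)²) - 8415 = 6*(3 + 2*100)/(-3 + 100) - 8415 = 6*(3 + 200)/97 - 8415 = 6*(1/97)*203 - 8415 = 1218/97 - 8415 = -815037/97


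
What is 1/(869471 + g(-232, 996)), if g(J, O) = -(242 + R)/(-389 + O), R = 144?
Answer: 607/527768511 ≈ 1.1501e-6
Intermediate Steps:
g(J, O) = -386/(-389 + O) (g(J, O) = -(242 + 144)/(-389 + O) = -386/(-389 + O))
1/(869471 + g(-232, 996)) = 1/(869471 - 386/(-389 + 996)) = 1/(869471 - 386/607) = 1/(527768511/607) = 607/527768511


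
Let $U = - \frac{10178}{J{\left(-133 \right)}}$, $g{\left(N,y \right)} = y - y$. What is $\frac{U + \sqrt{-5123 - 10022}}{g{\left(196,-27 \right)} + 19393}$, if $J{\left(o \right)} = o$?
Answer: $\frac{1454}{368467} + \frac{i \sqrt{15145}}{19393} \approx 0.0039461 + 0.0063458 i$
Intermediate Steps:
$g{\left(N,y \right)} = 0$
$U = \frac{1454}{19}$ ($U = - \frac{10178}{-133} = \left(-10178\right) \left(- \frac{1}{133}\right) = \frac{1454}{19} \approx 76.526$)
$\frac{U + \sqrt{-5123 - 10022}}{g{\left(196,-27 \right)} + 19393} = \frac{\frac{1454}{19} + \sqrt{-5123 - 10022}}{0 + 19393} = \frac{\frac{1454}{19} + \sqrt{-15145}}{19393} = \left(\frac{1454}{19} + i \sqrt{15145}\right) \frac{1}{19393} = \frac{1454}{368467} + \frac{i \sqrt{15145}}{19393}$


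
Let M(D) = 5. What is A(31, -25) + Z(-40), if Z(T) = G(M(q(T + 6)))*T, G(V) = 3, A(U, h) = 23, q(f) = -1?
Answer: -97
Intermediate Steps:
Z(T) = 3*T
A(31, -25) + Z(-40) = 23 + 3*(-40) = 23 - 120 = -97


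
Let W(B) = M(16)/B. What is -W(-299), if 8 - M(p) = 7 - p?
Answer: 17/299 ≈ 0.056856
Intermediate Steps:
M(p) = 1 + p (M(p) = 8 - (7 - p) = 8 + (-7 + p) = 1 + p)
W(B) = 17/B (W(B) = (1 + 16)/B = 17/B)
-W(-299) = -17/(-299) = -17*(-1)/299 = -1*(-17/299) = 17/299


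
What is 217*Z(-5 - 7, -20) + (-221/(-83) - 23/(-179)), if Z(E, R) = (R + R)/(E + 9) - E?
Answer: 245146048/44571 ≈ 5500.1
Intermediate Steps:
Z(E, R) = -E + 2*R/(9 + E) (Z(E, R) = (2*R)/(9 + E) - E = 2*R/(9 + E) - E = -E + 2*R/(9 + E))
217*Z(-5 - 7, -20) + (-221/(-83) - 23/(-179)) = 217*((-(-5 - 7)² - 9*(-5 - 7) + 2*(-20))/(9 + (-5 - 7))) + (-221/(-83) - 23/(-179)) = 217*((-1*(-12)² - 9*(-12) - 40)/(9 - 12)) + (-221*(-1/83) - 23*(-1/179)) = 217*((-1*144 + 108 - 40)/(-3)) + (221/83 + 23/179) = 217*(-(-144 + 108 - 40)/3) + 41468/14857 = 217*(-⅓*(-76)) + 41468/14857 = 217*(76/3) + 41468/14857 = 16492/3 + 41468/14857 = 245146048/44571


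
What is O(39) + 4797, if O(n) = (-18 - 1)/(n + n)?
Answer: 374147/78 ≈ 4796.8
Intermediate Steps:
O(n) = -19/(2*n) (O(n) = -19*1/(2*n) = -19/(2*n))
O(39) + 4797 = -19/2/39 + 4797 = -19/2*1/39 + 4797 = -19/78 + 4797 = 374147/78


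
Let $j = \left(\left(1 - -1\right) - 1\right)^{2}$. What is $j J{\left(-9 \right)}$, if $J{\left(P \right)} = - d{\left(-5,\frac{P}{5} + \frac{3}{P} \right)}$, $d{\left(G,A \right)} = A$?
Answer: $\frac{32}{15} \approx 2.1333$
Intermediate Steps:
$J{\left(P \right)} = - \frac{3}{P} - \frac{P}{5}$ ($J{\left(P \right)} = - (\frac{P}{5} + \frac{3}{P}) = - (\frac{3}{P} + \frac{P}{5}) = - \frac{3}{P} - \frac{P}{5}$)
$j = 1$ ($j = \left(\left(1 + 1\right) + \left(-3 + 2\right)\right)^{2} = \left(2 - 1\right)^{2} = 1^{2} = 1$)
$j J{\left(-9 \right)} = 1 \left(- \frac{3}{-9} - - \frac{9}{5}\right) = 1 \left(\left(-3\right) \left(- \frac{1}{9}\right) + \frac{9}{5}\right) = 1 \left(\frac{1}{3} + \frac{9}{5}\right) = 1 \cdot \frac{32}{15} = \frac{32}{15}$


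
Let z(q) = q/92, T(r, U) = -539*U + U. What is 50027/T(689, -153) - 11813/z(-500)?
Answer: 22370884861/10289250 ≈ 2174.2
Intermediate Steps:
T(r, U) = -538*U
z(q) = q/92 (z(q) = q*(1/92) = q/92)
50027/T(689, -153) - 11813/z(-500) = 50027/((-538*(-153))) - 11813/((1/92)*(-500)) = 50027/82314 - 11813/(-125/23) = 50027*(1/82314) - 11813*(-23/125) = 50027/82314 + 271699/125 = 22370884861/10289250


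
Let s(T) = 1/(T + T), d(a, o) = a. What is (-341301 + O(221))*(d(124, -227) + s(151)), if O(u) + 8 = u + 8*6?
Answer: -6385803480/151 ≈ -4.2290e+7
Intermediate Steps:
s(T) = 1/(2*T)
O(u) = 40 + u (O(u) = -8 + (u + 8*6) = -8 + (u + 48) = -8 + (48 + u) = 40 + u)
(-341301 + O(221))*(d(124, -227) + s(151)) = (-341301 + (40 + 221))*(124 + (½)/151) = (-341301 + 261)*(124 + (½)*(1/151)) = -341040*(124 + 1/302) = -341040*37449/302 = -6385803480/151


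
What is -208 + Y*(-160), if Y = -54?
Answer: 8432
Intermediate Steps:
-208 + Y*(-160) = -208 - 54*(-160) = -208 + 8640 = 8432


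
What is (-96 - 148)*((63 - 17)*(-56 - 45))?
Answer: 1133624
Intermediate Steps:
(-96 - 148)*((63 - 17)*(-56 - 45)) = -11224*(-101) = -244*(-4646) = 1133624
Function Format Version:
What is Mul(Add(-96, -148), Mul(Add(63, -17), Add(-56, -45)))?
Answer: 1133624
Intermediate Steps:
Mul(Add(-96, -148), Mul(Add(63, -17), Add(-56, -45))) = Mul(-244, Mul(46, -101)) = Mul(-244, -4646) = 1133624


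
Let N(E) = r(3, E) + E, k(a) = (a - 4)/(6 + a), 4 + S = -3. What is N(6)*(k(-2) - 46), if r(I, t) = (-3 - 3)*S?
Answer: -2280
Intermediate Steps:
S = -7 (S = -4 - 3 = -7)
k(a) = (-4 + a)/(6 + a)
r(I, t) = 42 (r(I, t) = (-3 - 3)*(-7) = -6*(-7) = 42)
N(E) = 42 + E
N(6)*(k(-2) - 46) = (42 + 6)*((-4 - 2)/(6 - 2) - 46) = 48*(-6/4 - 46) = 48*((¼)*(-6) - 46) = 48*(-3/2 - 46) = 48*(-95/2) = -2280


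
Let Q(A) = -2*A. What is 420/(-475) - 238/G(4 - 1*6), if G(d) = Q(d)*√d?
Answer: -84/95 + 119*I*√2/4 ≈ -0.88421 + 42.073*I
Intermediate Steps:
G(d) = -2*d^(3/2) (G(d) = (-2*d)*√d = -2*d^(3/2))
420/(-475) - 238/G(4 - 1*6) = 420/(-475) - 238*(-1/(2*(4 - 1*6)^(3/2))) = 420*(-1/475) - 238*(-1/(2*(4 - 6)^(3/2))) = -84/95 - 238*(-I*√2/8) = -84/95 - (-119)*I*√2/4 = -84/95 + 119*I*√2/4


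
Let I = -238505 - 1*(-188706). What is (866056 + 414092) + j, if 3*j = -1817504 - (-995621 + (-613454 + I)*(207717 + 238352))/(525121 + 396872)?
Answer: 2160994117498/2765979 ≈ 7.8128e+5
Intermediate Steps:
I = -49799 (I = -238505 + 188706 = -49799)
j = -1379868367394/2765979 (j = (-1817504 - (-995621 + (-613454 - 49799)*(207717 + 238352))/(525121 + 396872))/3 = (-1817504 - (-995621 - 663253*446069)/921993)/3 = (-1817504 - (-995621 - 295856602457)/921993)/3 = (-1817504 - (-295857598078)/921993)/3 = (-1817504 - 1*(-295857598078/921993))/3 = (-1817504 + 295857598078/921993)/3 = (⅓)*(-1379868367394/921993) = -1379868367394/2765979 ≈ -4.9887e+5)
(866056 + 414092) + j = (866056 + 414092) - 1379868367394/2765979 = 1280148 - 1379868367394/2765979 = 2160994117498/2765979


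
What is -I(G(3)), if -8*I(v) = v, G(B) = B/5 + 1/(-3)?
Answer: 1/30 ≈ 0.033333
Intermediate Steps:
G(B) = -⅓ + B/5 (G(B) = B*(⅕) + 1*(-⅓) = B/5 - ⅓ = -⅓ + B/5)
I(v) = -v/8
-I(G(3)) = -(-1)*(-⅓ + (⅕)*3)/8 = -(-1)*(-⅓ + ⅗)/8 = -(-1)*4/(8*15) = -1*(-1/30) = 1/30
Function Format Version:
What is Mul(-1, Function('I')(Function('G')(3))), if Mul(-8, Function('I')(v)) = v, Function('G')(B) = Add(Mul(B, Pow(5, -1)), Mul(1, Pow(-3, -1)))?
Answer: Rational(1, 30) ≈ 0.033333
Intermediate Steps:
Function('G')(B) = Add(Rational(-1, 3), Mul(Rational(1, 5), B)) (Function('G')(B) = Add(Mul(B, Rational(1, 5)), Mul(1, Rational(-1, 3))) = Add(Mul(Rational(1, 5), B), Rational(-1, 3)) = Add(Rational(-1, 3), Mul(Rational(1, 5), B)))
Function('I')(v) = Mul(Rational(-1, 8), v)
Mul(-1, Function('I')(Function('G')(3))) = Mul(-1, Mul(Rational(-1, 8), Add(Rational(-1, 3), Mul(Rational(1, 5), 3)))) = Mul(-1, Mul(Rational(-1, 8), Add(Rational(-1, 3), Rational(3, 5)))) = Mul(-1, Mul(Rational(-1, 8), Rational(4, 15))) = Mul(-1, Rational(-1, 30)) = Rational(1, 30)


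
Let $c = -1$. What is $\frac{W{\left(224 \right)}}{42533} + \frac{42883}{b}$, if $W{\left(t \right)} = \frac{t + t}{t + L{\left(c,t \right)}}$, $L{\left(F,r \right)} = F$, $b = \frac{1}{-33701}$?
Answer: $- \frac{13707518065556949}{9484859} \approx -1.4452 \cdot 10^{9}$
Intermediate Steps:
$b = - \frac{1}{33701} \approx -2.9673 \cdot 10^{-5}$
$W{\left(t \right)} = \frac{2 t}{-1 + t}$ ($W{\left(t \right)} = \frac{t + t}{t - 1} = \frac{2 t}{-1 + t}$)
$\frac{W{\left(224 \right)}}{42533} + \frac{42883}{b} = \frac{2 \cdot 224 \frac{1}{-1 + 224}}{42533} + \frac{42883}{- \frac{1}{33701}} = 2 \cdot 224 \cdot \frac{1}{223} \cdot \frac{1}{42533} + 42883 \left(-33701\right) = 2 \cdot 224 \cdot \frac{1}{223} \cdot \frac{1}{42533} - 1445199983 = \frac{448}{223} \cdot \frac{1}{42533} - 1445199983 = \frac{448}{9484859} - 1445199983 = - \frac{13707518065556949}{9484859}$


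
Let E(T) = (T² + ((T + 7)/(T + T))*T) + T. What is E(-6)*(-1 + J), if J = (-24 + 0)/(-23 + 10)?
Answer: 671/26 ≈ 25.808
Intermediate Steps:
E(T) = 7/2 + T² + 3*T/2 (E(T) = (T² + ((7 + T)/((2*T)))*T) + T = (T² + ((7 + T)*(1/(2*T)))*T) + T = (T² + ((7 + T)/(2*T))*T) + T = (T² + (7/2 + T/2)) + T = (7/2 + T² + T/2) + T = 7/2 + T² + 3*T/2)
J = 24/13 (J = -24/(-13) = -24*(-1/13) = 24/13 ≈ 1.8462)
E(-6)*(-1 + J) = (7/2 + (-6)² + (3/2)*(-6))*(-1 + 24/13) = (7/2 + 36 - 9)*(11/13) = (61/2)*(11/13) = 671/26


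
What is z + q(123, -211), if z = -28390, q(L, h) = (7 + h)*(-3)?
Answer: -27778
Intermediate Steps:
q(L, h) = -21 - 3*h
z + q(123, -211) = -28390 + (-21 - 3*(-211)) = -28390 + (-21 + 633) = -28390 + 612 = -27778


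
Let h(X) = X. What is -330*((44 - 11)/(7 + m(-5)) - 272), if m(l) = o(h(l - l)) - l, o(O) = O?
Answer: 177705/2 ≈ 88853.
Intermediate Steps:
m(l) = -l (m(l) = (l - l) - l = 0 - l = -l)
-330*((44 - 11)/(7 + m(-5)) - 272) = -330*((44 - 11)/(7 - 1*(-5)) - 272) = -330*(33/(7 + 5) - 272) = -330*(33/12 - 272) = -330*(33*(1/12) - 272) = -330*(11/4 - 272) = -330*(-1077/4) = 177705/2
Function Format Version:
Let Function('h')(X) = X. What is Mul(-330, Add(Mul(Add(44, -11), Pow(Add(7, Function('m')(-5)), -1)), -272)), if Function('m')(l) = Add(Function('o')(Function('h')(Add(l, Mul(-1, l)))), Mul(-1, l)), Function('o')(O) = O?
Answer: Rational(177705, 2) ≈ 88853.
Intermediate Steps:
Function('m')(l) = Mul(-1, l) (Function('m')(l) = Add(Add(l, Mul(-1, l)), Mul(-1, l)) = Add(0, Mul(-1, l)) = Mul(-1, l))
Mul(-330, Add(Mul(Add(44, -11), Pow(Add(7, Function('m')(-5)), -1)), -272)) = Mul(-330, Add(Mul(Add(44, -11), Pow(Add(7, Mul(-1, -5)), -1)), -272)) = Mul(-330, Add(Mul(33, Pow(Add(7, 5), -1)), -272)) = Mul(-330, Add(Mul(33, Pow(12, -1)), -272)) = Mul(-330, Add(Mul(33, Rational(1, 12)), -272)) = Mul(-330, Add(Rational(11, 4), -272)) = Mul(-330, Rational(-1077, 4)) = Rational(177705, 2)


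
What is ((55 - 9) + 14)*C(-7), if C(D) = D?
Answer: -420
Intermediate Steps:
((55 - 9) + 14)*C(-7) = ((55 - 9) + 14)*(-7) = (46 + 14)*(-7) = 60*(-7) = -420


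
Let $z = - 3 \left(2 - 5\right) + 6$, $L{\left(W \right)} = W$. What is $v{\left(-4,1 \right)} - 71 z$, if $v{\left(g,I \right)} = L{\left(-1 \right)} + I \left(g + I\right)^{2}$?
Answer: $-1057$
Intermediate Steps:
$v{\left(g,I \right)} = -1 + I \left(I + g\right)^{2}$ ($v{\left(g,I \right)} = -1 + I \left(g + I\right)^{2} = -1 + I \left(I + g\right)^{2}$)
$z = 15$ ($z = \left(-3\right) \left(-3\right) + 6 = 9 + 6 = 15$)
$v{\left(-4,1 \right)} - 71 z = \left(-1 + 1 \left(1 - 4\right)^{2}\right) - 1065 = \left(-1 + 1 \left(-3\right)^{2}\right) - 1065 = \left(-1 + 1 \cdot 9\right) - 1065 = \left(-1 + 9\right) - 1065 = 8 - 1065 = -1057$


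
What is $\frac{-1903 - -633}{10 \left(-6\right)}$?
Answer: $\frac{127}{6} \approx 21.167$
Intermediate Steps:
$\frac{-1903 - -633}{10 \left(-6\right)} = \frac{-1903 + 633}{-60} = \left(-1270\right) \left(- \frac{1}{60}\right) = \frac{127}{6}$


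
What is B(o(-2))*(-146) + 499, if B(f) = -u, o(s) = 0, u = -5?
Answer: -231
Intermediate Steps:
B(f) = 5 (B(f) = -1*(-5) = 5)
B(o(-2))*(-146) + 499 = 5*(-146) + 499 = -730 + 499 = -231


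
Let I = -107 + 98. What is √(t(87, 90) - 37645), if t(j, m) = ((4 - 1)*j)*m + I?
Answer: 2*I*√3541 ≈ 119.01*I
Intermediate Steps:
I = -9
t(j, m) = -9 + 3*j*m (t(j, m) = ((4 - 1)*j)*m - 9 = (3*j)*m - 9 = 3*j*m - 9 = -9 + 3*j*m)
√(t(87, 90) - 37645) = √((-9 + 3*87*90) - 37645) = √((-9 + 23490) - 37645) = √(23481 - 37645) = √(-14164) = 2*I*√3541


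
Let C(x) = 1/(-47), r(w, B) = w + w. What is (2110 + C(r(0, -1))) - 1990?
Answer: 5639/47 ≈ 119.98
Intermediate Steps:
r(w, B) = 2*w
C(x) = -1/47
(2110 + C(r(0, -1))) - 1990 = (2110 - 1/47) - 1990 = 99169/47 - 1990 = 5639/47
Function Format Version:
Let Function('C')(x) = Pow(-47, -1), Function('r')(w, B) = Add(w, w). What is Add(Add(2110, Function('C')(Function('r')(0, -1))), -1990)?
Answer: Rational(5639, 47) ≈ 119.98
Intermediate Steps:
Function('r')(w, B) = Mul(2, w)
Function('C')(x) = Rational(-1, 47)
Add(Add(2110, Function('C')(Function('r')(0, -1))), -1990) = Add(Add(2110, Rational(-1, 47)), -1990) = Add(Rational(99169, 47), -1990) = Rational(5639, 47)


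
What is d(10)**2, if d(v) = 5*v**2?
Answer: 250000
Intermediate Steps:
d(10)**2 = (5*10**2)**2 = (5*100)**2 = 500**2 = 250000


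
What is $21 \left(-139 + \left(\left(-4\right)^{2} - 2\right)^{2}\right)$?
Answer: $1197$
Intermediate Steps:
$21 \left(-139 + \left(\left(-4\right)^{2} - 2\right)^{2}\right) = 21 \left(-139 + \left(16 - 2\right)^{2}\right) = 21 \left(-139 + 14^{2}\right) = 21 \left(-139 + 196\right) = 21 \cdot 57 = 1197$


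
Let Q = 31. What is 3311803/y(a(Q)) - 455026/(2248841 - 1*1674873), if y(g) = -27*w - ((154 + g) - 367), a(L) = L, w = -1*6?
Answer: 14849315745/1542539 ≈ 9626.5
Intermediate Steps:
w = -6
y(g) = 375 - g (y(g) = -27*(-6) - ((154 + g) - 367) = 162 - (-213 + g) = 162 + (213 - g) = 375 - g)
3311803/y(a(Q)) - 455026/(2248841 - 1*1674873) = 3311803/(375 - 1*31) - 455026/(2248841 - 1*1674873) = 3311803/(375 - 31) - 455026/(2248841 - 1674873) = 3311803/344 - 455026/573968 = 3311803*(1/344) - 455026*1/573968 = 3311803/344 - 227513/286984 = 14849315745/1542539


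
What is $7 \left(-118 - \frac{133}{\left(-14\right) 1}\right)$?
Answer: $- \frac{1519}{2} \approx -759.5$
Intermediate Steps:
$7 \left(-118 - \frac{133}{\left(-14\right) 1}\right) = 7 \left(-118 - \frac{133}{-14}\right) = 7 \left(-118 - - \frac{19}{2}\right) = 7 \left(-118 + \frac{19}{2}\right) = 7 \left(- \frac{217}{2}\right) = - \frac{1519}{2}$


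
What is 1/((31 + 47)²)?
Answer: 1/6084 ≈ 0.00016437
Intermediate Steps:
1/((31 + 47)²) = 1/(78²) = 1/6084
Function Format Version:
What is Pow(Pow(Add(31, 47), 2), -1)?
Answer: Rational(1, 6084) ≈ 0.00016437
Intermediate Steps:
Pow(Pow(Add(31, 47), 2), -1) = Pow(Pow(78, 2), -1) = Pow(6084, -1) = Rational(1, 6084)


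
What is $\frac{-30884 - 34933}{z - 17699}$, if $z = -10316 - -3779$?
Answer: $\frac{65817}{24236} \approx 2.7157$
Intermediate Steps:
$z = -6537$ ($z = -10316 + 3779 = -6537$)
$\frac{-30884 - 34933}{z - 17699} = \frac{-30884 - 34933}{-6537 - 17699} = - \frac{65817}{-24236} = \left(-65817\right) \left(- \frac{1}{24236}\right) = \frac{65817}{24236}$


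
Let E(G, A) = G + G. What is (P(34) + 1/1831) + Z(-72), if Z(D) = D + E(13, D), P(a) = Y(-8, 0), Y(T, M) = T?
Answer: -98873/1831 ≈ -53.999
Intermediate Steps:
P(a) = -8
E(G, A) = 2*G
Z(D) = 26 + D (Z(D) = D + 2*13 = D + 26 = 26 + D)
(P(34) + 1/1831) + Z(-72) = (-8 + 1/1831) + (26 - 72) = (-8 + 1/1831) - 46 = -14647/1831 - 46 = -98873/1831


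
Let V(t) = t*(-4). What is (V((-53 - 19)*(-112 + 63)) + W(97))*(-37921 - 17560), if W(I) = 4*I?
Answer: 761421244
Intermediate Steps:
V(t) = -4*t
(V((-53 - 19)*(-112 + 63)) + W(97))*(-37921 - 17560) = (-4*(-53 - 19)*(-112 + 63) + 4*97)*(-37921 - 17560) = (-(-288)*(-49) + 388)*(-55481) = (-4*3528 + 388)*(-55481) = (-14112 + 388)*(-55481) = -13724*(-55481) = 761421244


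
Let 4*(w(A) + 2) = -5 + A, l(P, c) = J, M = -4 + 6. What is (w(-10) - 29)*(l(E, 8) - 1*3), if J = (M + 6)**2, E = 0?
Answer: -8479/4 ≈ -2119.8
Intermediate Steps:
M = 2
J = 64 (J = (2 + 6)**2 = 8**2 = 64)
l(P, c) = 64
w(A) = -13/4 + A/4 (w(A) = -2 + (-5 + A)/4 = -2 + (-5/4 + A/4) = -13/4 + A/4)
(w(-10) - 29)*(l(E, 8) - 1*3) = ((-13/4 + (1/4)*(-10)) - 29)*(64 - 1*3) = ((-13/4 - 5/2) - 29)*(64 - 3) = (-23/4 - 29)*61 = -139/4*61 = -8479/4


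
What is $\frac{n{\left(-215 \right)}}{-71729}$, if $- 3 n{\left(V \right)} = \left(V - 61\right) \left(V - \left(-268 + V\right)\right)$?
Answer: $- \frac{24656}{71729} \approx -0.34374$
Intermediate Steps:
$n{\left(V \right)} = \frac{16348}{3} - \frac{268 V}{3}$ ($n{\left(V \right)} = - \frac{\left(V - 61\right) \left(V - \left(-268 + V\right)\right)}{3} = - \frac{\left(-61 + V\right) 268}{3} = - \frac{-16348 + 268 V}{3} = \frac{16348}{3} - \frac{268 V}{3}$)
$\frac{n{\left(-215 \right)}}{-71729} = \frac{\frac{16348}{3} - - \frac{57620}{3}}{-71729} = \left(\frac{16348}{3} + \frac{57620}{3}\right) \left(- \frac{1}{71729}\right) = 24656 \left(- \frac{1}{71729}\right) = - \frac{24656}{71729}$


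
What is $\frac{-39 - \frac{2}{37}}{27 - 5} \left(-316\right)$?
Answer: $\frac{228310}{407} \approx 560.96$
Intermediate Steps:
$\frac{-39 - \frac{2}{37}}{27 - 5} \left(-316\right) = \frac{-39 - \frac{2}{37}}{22} \left(-316\right) = \left(-39 - \frac{2}{37}\right) \frac{1}{22} \left(-316\right) = \left(- \frac{1445}{37}\right) \frac{1}{22} \left(-316\right) = \left(- \frac{1445}{814}\right) \left(-316\right) = \frac{228310}{407}$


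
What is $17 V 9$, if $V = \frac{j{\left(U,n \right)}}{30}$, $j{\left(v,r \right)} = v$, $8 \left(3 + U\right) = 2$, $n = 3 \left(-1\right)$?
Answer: $- \frac{561}{40} \approx -14.025$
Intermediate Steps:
$n = -3$
$U = - \frac{11}{4}$ ($U = -3 + \frac{1}{8} \cdot 2 = -3 + \frac{1}{4} = - \frac{11}{4} \approx -2.75$)
$V = - \frac{11}{120}$ ($V = - \frac{11}{4 \cdot 30} = \left(- \frac{11}{4}\right) \frac{1}{30} = - \frac{11}{120} \approx -0.091667$)
$17 V 9 = 17 \left(- \frac{11}{120}\right) 9 = \left(- \frac{187}{120}\right) 9 = - \frac{561}{40}$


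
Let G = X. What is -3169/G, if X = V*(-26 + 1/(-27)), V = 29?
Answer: 85563/20387 ≈ 4.1969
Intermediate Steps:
X = -20387/27 (X = 29*(-26 + 1/(-27)) = 29*(-26 - 1/27) = 29*(-703/27) = -20387/27 ≈ -755.07)
G = -20387/27 ≈ -755.07
-3169/G = -3169/(-20387/27) = -3169*(-27/20387) = 85563/20387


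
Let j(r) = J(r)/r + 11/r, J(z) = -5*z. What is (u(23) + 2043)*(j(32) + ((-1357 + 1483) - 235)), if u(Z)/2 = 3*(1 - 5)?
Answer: -7343103/32 ≈ -2.2947e+5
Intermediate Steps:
u(Z) = -24 (u(Z) = 2*(3*(1 - 5)) = 2*(3*(-4)) = 2*(-12) = -24)
j(r) = -5 + 11/r (j(r) = (-5*r)/r + 11/r = -5 + 11/r)
(u(23) + 2043)*(j(32) + ((-1357 + 1483) - 235)) = (-24 + 2043)*((-5 + 11/32) + ((-1357 + 1483) - 235)) = 2019*((-5 + 11*(1/32)) + (126 - 235)) = 2019*((-5 + 11/32) - 109) = 2019*(-149/32 - 109) = 2019*(-3637/32) = -7343103/32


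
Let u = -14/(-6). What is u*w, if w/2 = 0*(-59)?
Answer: 0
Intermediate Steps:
w = 0 (w = 2*(0*(-59)) = 2*0 = 0)
u = 7/3 (u = -14*(-⅙) = 7/3 ≈ 2.3333)
u*w = (7/3)*0 = 0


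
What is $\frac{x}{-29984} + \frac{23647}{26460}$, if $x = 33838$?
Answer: $- \frac{23290229}{99172080} \approx -0.23485$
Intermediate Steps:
$\frac{x}{-29984} + \frac{23647}{26460} = \frac{33838}{-29984} + \frac{23647}{26460} = 33838 \left(- \frac{1}{29984}\right) + 23647 \cdot \frac{1}{26460} = - \frac{16919}{14992} + \frac{23647}{26460} = - \frac{23290229}{99172080}$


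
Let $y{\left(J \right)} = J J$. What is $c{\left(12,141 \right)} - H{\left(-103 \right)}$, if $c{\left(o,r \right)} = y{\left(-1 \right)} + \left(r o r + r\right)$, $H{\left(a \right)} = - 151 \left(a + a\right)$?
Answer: $207608$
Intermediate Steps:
$y{\left(J \right)} = J^{2}$
$H{\left(a \right)} = - 302 a$ ($H{\left(a \right)} = - 151 \cdot 2 a = - 302 a$)
$c{\left(o,r \right)} = 1 + r + o r^{2}$ ($c{\left(o,r \right)} = \left(-1\right)^{2} + \left(r o r + r\right) = 1 + \left(o r r + r\right) = 1 + \left(o r^{2} + r\right) = 1 + \left(r + o r^{2}\right) = 1 + r + o r^{2}$)
$c{\left(12,141 \right)} - H{\left(-103 \right)} = \left(1 + 141 + 12 \cdot 141^{2}\right) - \left(-302\right) \left(-103\right) = \left(1 + 141 + 12 \cdot 19881\right) - 31106 = \left(1 + 141 + 238572\right) - 31106 = 238714 - 31106 = 207608$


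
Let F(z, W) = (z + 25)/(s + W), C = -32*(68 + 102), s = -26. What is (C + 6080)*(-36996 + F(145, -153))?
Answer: -4238370560/179 ≈ -2.3678e+7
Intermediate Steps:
C = -5440 (C = -32*170 = -5440)
F(z, W) = (25 + z)/(-26 + W) (F(z, W) = (z + 25)/(-26 + W) = (25 + z)/(-26 + W))
(C + 6080)*(-36996 + F(145, -153)) = (-5440 + 6080)*(-36996 + (25 + 145)/(-26 - 153)) = 640*(-36996 + 170/(-179)) = 640*(-36996 - 1/179*170) = 640*(-36996 - 170/179) = 640*(-6622454/179) = -4238370560/179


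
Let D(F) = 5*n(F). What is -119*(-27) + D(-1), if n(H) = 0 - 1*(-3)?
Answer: 3228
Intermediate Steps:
n(H) = 3 (n(H) = 0 + 3 = 3)
D(F) = 15 (D(F) = 5*3 = 15)
-119*(-27) + D(-1) = -119*(-27) + 15 = 3213 + 15 = 3228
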